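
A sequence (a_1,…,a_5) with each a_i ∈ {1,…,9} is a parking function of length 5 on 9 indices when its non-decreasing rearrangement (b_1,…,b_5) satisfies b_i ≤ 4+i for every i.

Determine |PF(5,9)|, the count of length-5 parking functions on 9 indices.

Count = (9+1−5)·(9+1)^{5−1} = 5×10000 = 50000 (Konheim–Weiss)
E.g. (3,9,7,4,6) → sorted (3,4,6,7,9): b_i ≤ 4+i ∀i, a PF.

50000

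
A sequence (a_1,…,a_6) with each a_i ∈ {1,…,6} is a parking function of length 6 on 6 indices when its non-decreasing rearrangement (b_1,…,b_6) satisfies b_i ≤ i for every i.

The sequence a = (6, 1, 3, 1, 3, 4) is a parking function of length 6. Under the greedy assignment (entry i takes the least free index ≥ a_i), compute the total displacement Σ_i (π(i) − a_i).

Σπ = 6·7/2 = 21 (π permutes [6]); Σa = 6+1+3+1+3+4 = 18; disp = 21−18 = 3.

3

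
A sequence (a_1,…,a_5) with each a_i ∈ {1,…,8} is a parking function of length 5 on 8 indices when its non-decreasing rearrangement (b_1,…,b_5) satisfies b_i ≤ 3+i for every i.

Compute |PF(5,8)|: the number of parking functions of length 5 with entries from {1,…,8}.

26244

#PF = (9−5)·9^(5−1) = 4·6561 = 26244 [KW]
One tuple (6,6,5,2,7) → sorted (2,5,6,6,7): b_i ≤ 3+i ∀i, a PF.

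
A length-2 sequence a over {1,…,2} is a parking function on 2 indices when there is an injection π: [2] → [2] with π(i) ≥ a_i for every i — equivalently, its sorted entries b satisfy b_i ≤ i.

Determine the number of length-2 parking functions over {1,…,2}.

Count = (2−2+1)·(2+1)^(2−1) = 1×3 = 3 (Konheim–Weiss)
Check (1,2) → sorted (1,2): b_i ≤ i ∀i, a PF.

3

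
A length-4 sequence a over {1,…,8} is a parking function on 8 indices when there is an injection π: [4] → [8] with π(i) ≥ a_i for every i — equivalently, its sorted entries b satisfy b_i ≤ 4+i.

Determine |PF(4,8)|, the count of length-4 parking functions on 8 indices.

3645

|PF| = 5·9^3 = 5·729 = 3645 (Pollak)
Check (6,6,3,8) → sorted (3,6,6,8): b_i ≤ 4+i ∀i, a PF.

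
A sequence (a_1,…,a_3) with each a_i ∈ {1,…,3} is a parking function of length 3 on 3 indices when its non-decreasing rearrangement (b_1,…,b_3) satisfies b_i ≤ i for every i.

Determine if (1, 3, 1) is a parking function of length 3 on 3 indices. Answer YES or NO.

YES

Sorted: b = (1, 1, 3).
  b_1=1 ≤ 1
  b_2=1 ≤ 2
  b_3=3 ≤ 3
All bounds hold ⇒ YES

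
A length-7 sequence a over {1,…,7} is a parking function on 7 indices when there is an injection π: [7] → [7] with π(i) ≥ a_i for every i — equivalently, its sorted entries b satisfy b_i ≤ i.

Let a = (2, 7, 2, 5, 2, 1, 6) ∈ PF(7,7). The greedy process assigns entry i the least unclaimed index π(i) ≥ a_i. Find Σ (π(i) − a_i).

Σπ = 28 ({1..7} each once); Σa = 2+7+2+5+2+1+6 = 25; disp = 28−25 = 3.

3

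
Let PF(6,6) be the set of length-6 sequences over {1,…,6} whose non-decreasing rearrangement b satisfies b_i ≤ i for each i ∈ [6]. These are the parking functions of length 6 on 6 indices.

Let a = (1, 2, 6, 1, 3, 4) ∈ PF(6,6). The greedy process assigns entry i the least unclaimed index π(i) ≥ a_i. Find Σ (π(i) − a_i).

4

Σπ(i) = 1+…+6 = 21; Σa = 1+2+6+1+3+4 = 17; disp = 21−17 = 4.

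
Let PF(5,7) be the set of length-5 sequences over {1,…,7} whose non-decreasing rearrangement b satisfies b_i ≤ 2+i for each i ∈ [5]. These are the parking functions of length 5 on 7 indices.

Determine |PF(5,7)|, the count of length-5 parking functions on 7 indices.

12288

|PF| = (7−5+1)·(7+1)^(5−1) = 3 · 4096 = 12288 (Konheim–Weiss)
One tuple (7,4,1,6,2) → sorted (1,2,4,6,7): b_i ≤ 2+i ∀i, a PF.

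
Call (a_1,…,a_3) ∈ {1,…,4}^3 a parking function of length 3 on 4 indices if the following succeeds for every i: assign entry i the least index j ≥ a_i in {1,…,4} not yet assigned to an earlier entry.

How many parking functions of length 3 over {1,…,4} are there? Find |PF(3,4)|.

50

#PF = (5−3)·5^(3−1) = 2·25 = 50 (Konheim–Weiss)
Example (3,4,2) → sorted (2,3,4): b_i ≤ 1+i ∀i, a PF.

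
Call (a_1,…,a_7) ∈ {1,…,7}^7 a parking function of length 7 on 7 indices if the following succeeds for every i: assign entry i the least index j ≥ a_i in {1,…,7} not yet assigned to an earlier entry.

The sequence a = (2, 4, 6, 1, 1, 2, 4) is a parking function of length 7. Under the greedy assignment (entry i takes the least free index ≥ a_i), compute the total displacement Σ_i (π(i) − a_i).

Σπ = 28 ({1..7} each once); Σa = 2+4+6+1+1+2+4 = 20; disp = 28−20 = 8.

8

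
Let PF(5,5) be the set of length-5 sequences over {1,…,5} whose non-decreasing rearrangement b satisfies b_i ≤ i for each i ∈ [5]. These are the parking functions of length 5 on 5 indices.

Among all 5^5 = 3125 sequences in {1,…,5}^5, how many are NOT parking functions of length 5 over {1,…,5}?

|PF| = (5−5+1)·(5+1)^(5−1) = 1 · 1296 = 1296 [KW]
Check (5,3,2,3,3) → sorted (2,3,3,3,5): b_1=2>1, not a PF.
Total 3125; non-PF = 3125−1296 = 1829

1829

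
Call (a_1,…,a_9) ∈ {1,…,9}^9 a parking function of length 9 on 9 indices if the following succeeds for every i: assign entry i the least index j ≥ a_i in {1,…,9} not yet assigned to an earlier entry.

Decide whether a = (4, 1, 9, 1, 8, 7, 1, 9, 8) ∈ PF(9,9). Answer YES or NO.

NO

Rearranged: b = (1, 1, 1, 4, 7, 8, 8, 9, 9).
  b_1=1 ≤ 1
  b_2=1 ≤ 2
  b_3=1 ≤ 3
  b_4=4 ≤ 4
  b_5=7 > 5
  fails at i=5 ⇒ NO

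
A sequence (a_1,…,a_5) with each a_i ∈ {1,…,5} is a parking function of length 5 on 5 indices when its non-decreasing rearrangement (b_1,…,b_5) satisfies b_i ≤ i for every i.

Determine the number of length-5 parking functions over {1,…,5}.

#PF = (6−5)·6^(5−1) = 1×1296 = 1296 (Pollak)
Example (1,5,3,1,1) → sorted (1,1,1,3,5): b_i ≤ i ∀i, a PF.

1296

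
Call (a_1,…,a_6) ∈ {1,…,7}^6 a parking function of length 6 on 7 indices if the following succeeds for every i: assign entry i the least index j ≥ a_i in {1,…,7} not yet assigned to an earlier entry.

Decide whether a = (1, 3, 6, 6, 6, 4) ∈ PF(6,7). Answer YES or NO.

Rearranged: b = (1, 3, 4, 6, 6, 6).
  b_1=1 ≤ 2
  b_2=3 ≤ 3
  b_3=4 ≤ 4
  b_4=6 > 5
  fails at i=4 ⇒ NO

NO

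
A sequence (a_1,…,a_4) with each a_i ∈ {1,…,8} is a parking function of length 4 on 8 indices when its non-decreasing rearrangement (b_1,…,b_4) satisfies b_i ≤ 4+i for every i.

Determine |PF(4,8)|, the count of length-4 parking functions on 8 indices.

Count = (8+1−4)·(8+1)^{4−1} = 5 · 729 = 3645 [KW]
Check (1,3,5,1) → sorted (1,1,3,5): b_i ≤ 4+i ∀i, a PF.

3645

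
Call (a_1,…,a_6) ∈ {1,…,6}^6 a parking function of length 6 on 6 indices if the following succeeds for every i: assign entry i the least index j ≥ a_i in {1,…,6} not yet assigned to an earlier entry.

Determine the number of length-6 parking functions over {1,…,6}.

16807

|PF(6,6)| = (7−6)·7^(6−1) = 1·16807 = 16807
Check (6,2,1,1,4,3) → sorted (1,1,2,3,4,6): b_i ≤ i ∀i, a PF.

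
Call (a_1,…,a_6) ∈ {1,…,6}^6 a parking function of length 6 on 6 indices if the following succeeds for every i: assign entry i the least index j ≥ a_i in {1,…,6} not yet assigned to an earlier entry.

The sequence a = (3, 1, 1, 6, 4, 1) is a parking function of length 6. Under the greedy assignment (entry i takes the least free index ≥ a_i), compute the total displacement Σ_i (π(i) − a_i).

Σπ = 6·7/2 = 21 (π permutes [6]); Σa = 3+1+1+6+4+1 = 16; disp = 21−16 = 5.

5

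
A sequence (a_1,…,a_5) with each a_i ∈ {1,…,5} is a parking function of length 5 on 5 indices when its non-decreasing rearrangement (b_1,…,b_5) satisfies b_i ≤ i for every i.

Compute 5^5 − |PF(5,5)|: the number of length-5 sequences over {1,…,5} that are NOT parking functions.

1829

|PF| = (5+1−5)·(5+1)^{5−1} = 1 · 1296 = 1296 (Pollak)
Example (5,3,2,3,5) → sorted (2,3,3,5,5): b_1=2>1, not a PF.
5^5 − 1296 = 3125 − 1296 = 1829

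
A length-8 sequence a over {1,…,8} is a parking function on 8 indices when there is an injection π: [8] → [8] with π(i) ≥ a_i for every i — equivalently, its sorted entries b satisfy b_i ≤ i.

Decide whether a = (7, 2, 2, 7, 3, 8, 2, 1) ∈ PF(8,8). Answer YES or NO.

NO

Sorted: b = (1, 2, 2, 2, 3, 7, 7, 8).
  b_1=1 ≤ 1
  b_2=2 ≤ 2
  b_3=2 ≤ 3
  b_4=2 ≤ 4
  b_5=3 ≤ 5
  b_6=7 > 6
  fails at i=6 ⇒ NO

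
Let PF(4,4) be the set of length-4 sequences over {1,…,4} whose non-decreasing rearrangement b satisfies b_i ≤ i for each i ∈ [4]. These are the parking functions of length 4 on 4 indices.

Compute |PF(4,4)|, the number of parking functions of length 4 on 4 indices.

125

Count = (4+1−4)·(4+1)^{4−1} = 1×125 = 125
Example (1,3,2,2) → sorted (1,2,2,3): b_i ≤ i ∀i, a PF.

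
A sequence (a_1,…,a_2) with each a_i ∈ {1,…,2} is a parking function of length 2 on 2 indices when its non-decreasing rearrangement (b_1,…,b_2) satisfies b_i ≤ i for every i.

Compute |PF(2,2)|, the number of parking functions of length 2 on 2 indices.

|PF(2,2)| = 1·3^1 = 1 · 3 = 3
One tuple (2,1) → sorted (1,2): b_i ≤ i ∀i, a PF.

3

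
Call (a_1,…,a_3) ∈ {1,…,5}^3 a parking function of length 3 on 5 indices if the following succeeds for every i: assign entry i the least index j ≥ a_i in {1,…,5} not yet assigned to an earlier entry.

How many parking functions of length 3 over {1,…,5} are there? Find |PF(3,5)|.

#PF = (5−3+1)·(5+1)^(3−1) = 3·36 = 108 (Konheim–Weiss)
One tuple (4,1,2) → sorted (1,2,4): b_i ≤ 2+i ∀i, a PF.

108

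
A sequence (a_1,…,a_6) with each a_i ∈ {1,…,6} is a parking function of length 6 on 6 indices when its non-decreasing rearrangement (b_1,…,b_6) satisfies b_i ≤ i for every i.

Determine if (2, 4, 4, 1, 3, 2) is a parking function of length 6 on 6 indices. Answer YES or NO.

YES

Sorted: b = (1, 2, 2, 3, 4, 4).
  b_1=1 ≤ 1
  b_2=2 ≤ 2
  b_3=2 ≤ 3
  b_4=3 ≤ 4
  b_5=4 ≤ 5
  b_6=4 ≤ 6
All bounds hold ⇒ YES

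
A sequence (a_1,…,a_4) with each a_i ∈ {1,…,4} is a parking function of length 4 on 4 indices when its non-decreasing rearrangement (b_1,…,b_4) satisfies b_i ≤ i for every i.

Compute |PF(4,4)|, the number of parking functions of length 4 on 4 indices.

125

Count = (4+1−4)·(4+1)^{4−1} = 1·125 = 125 (Pollak)
E.g. (1,1,3,4) → sorted (1,1,3,4): b_i ≤ i ∀i, a PF.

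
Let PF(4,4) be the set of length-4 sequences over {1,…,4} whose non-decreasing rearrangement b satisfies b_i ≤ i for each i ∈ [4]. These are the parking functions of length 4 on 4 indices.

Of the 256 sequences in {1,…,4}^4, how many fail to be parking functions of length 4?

|PF| = (4+1−4)·(4+1)^{4−1} = 1·125 = 125 (Pollak)
Example (4,2,3,4) → sorted (2,3,4,4): b_1=2>1, not a PF.
So 256 − 125 = 131 fail.

131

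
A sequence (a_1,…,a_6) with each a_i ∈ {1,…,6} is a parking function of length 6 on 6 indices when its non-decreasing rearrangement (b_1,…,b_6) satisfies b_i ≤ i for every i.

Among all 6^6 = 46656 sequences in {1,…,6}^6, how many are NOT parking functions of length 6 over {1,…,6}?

29849

|PF| = (6−6+1)·(6+1)^(6−1) = 1·16807 = 16807
Example (4,6,6,3,2,1) → sorted (1,2,3,4,6,6): b_5=6>5, not a PF.
6^6 − 16807 = 46656 − 16807 = 29849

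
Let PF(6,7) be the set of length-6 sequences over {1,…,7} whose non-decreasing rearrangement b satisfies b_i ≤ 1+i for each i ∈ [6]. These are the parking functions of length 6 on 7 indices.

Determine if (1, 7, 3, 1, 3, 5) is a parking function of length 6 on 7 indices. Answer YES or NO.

Rearranged: b = (1, 1, 3, 3, 5, 7).
  b_1=1 ≤ 2
  b_2=1 ≤ 3
  b_3=3 ≤ 4
  b_4=3 ≤ 5
  b_5=5 ≤ 6
  b_6=7 ≤ 7
All bounds hold ⇒ YES

YES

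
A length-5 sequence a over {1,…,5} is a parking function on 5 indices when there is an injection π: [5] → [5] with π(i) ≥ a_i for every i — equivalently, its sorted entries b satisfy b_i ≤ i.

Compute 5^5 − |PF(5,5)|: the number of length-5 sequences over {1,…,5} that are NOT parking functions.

1829

|PF(5,5)| = (6−5)·6^(5−1) = 1·1296 = 1296 (Pollak)
Check (5,3,5,4,4) → sorted (3,4,4,5,5): b_1=3>1, not a PF.
Total 3125; non-PF = 3125−1296 = 1829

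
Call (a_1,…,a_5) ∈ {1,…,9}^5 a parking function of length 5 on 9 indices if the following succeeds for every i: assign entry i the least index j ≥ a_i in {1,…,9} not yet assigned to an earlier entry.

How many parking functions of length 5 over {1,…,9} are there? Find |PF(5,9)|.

50000

Count = 5·10^4 = 5·10000 = 50000 (Pollak)
E.g. (1,7,1,4,5) → sorted (1,1,4,5,7): b_i ≤ 4+i ∀i, a PF.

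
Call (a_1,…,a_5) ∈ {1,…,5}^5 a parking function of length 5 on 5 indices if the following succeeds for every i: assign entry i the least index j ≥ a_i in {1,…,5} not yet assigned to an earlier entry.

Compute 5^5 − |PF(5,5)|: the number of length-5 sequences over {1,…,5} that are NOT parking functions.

1829

|PF(5,5)| = (5−5+1)·(5+1)^(5−1) = 1×1296 = 1296 (Pollak)
E.g. (3,4,1,5,5) → sorted (1,3,4,5,5): b_2=3>2, not a PF.
Total 3125; non-PF = 3125−1296 = 1829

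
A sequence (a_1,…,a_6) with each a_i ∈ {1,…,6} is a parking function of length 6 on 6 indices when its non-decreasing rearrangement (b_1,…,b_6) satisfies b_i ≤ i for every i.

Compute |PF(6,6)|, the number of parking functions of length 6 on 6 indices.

#PF = (7−6)·7^(6−1) = 1 · 16807 = 16807 [KW]
E.g. (3,1,6,1,4,3) → sorted (1,1,3,3,4,6): b_i ≤ i ∀i, a PF.

16807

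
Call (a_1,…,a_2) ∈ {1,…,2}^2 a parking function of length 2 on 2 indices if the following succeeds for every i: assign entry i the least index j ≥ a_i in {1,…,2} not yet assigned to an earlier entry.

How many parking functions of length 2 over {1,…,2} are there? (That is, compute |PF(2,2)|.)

3

#PF = (3−2)·3^(2−1) = 1·3 = 3 (Pollak)
E.g. (2,1) → sorted (1,2): b_i ≤ i ∀i, a PF.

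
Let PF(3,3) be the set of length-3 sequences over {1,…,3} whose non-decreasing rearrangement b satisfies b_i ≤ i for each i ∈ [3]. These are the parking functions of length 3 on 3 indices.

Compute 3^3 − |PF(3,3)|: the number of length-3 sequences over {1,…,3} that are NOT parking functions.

11

Count = 1·4^2 = 1×16 = 16 (Pollak)
E.g. (3,3,3) → sorted (3,3,3): b_1=3>1, not a PF.
So 27 − 16 = 11 fail.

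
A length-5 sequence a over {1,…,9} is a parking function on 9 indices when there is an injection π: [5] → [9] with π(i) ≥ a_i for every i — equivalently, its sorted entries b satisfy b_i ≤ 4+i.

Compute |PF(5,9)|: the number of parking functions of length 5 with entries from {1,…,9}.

|PF(5,9)| = (10−5)·10^(5−1) = 5·10000 = 50000 (Pollak)
E.g. (9,5,7,3,2) → sorted (2,3,5,7,9): b_i ≤ 4+i ∀i, a PF.

50000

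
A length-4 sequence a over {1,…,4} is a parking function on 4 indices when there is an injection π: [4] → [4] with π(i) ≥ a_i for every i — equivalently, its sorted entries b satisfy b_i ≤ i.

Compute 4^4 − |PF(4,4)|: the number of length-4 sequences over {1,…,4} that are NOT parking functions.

131

|PF| = (4−4+1)·(4+1)^(4−1) = 1·125 = 125 [KW]
Example (3,4,3,2) → sorted (2,3,3,4): b_1=2>1, not a PF.
4^4 − 125 = 256 − 125 = 131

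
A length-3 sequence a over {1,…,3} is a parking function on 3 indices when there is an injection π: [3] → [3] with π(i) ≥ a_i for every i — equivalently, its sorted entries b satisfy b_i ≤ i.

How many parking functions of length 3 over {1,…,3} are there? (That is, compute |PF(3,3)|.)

16

#PF = 1·4^2 = 1×16 = 16 (Konheim–Weiss)
One tuple (1,2,1) → sorted (1,1,2): b_i ≤ i ∀i, a PF.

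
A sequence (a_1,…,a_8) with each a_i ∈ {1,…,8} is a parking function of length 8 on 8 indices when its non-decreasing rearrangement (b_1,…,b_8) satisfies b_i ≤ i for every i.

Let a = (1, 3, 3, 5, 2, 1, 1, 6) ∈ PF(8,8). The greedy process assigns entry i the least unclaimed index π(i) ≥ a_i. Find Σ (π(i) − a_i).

14

Σπ = 36 ({1..8} each once); Σa = 1+3+3+5+2+1+1+6 = 22; disp = 36−22 = 14.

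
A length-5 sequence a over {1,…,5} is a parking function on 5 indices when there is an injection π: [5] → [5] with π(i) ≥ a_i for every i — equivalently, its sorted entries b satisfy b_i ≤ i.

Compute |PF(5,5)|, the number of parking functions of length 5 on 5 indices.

|PF(5,5)| = (6−5)·6^(5−1) = 1×1296 = 1296 (Konheim–Weiss)
Check (4,1,2,1,3) → sorted (1,1,2,3,4): b_i ≤ i ∀i, a PF.

1296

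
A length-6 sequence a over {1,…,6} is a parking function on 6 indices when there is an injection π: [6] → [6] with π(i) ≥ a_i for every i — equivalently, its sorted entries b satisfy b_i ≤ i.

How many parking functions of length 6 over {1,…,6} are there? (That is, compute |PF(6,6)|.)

16807

|PF| = (6+1−6)·(6+1)^{6−1} = 1 · 16807 = 16807 (Pollak)
One tuple (6,2,1,4,1,1) → sorted (1,1,1,2,4,6): b_i ≤ i ∀i, a PF.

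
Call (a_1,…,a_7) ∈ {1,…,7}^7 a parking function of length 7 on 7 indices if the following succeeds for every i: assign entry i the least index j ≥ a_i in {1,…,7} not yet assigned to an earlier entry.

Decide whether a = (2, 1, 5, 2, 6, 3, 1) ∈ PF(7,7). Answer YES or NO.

Order a: b = (1, 1, 2, 2, 3, 5, 6).
  b_1=1 ≤ 1
  b_2=1 ≤ 2
  b_3=2 ≤ 3
  b_4=2 ≤ 4
  b_5=3 ≤ 5
  b_6=5 ≤ 6
  b_7=6 ≤ 7
All bounds hold ⇒ YES

YES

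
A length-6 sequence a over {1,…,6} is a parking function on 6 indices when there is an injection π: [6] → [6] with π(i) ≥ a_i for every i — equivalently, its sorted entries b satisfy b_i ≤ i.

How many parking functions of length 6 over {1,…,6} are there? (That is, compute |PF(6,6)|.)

|PF| = (7−6)·7^(6−1) = 1·16807 = 16807 [KW]
One tuple (1,4,3,5,2,6) → sorted (1,2,3,4,5,6): b_i ≤ i ∀i, a PF.

16807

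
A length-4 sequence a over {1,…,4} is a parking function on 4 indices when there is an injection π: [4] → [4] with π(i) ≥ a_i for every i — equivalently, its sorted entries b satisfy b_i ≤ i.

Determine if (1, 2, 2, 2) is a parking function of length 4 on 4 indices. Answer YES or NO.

Rearranged: b = (1, 2, 2, 2).
  b_1=1 ≤ 1
  b_2=2 ≤ 2
  b_3=2 ≤ 3
  b_4=2 ≤ 4
All bounds hold ⇒ YES

YES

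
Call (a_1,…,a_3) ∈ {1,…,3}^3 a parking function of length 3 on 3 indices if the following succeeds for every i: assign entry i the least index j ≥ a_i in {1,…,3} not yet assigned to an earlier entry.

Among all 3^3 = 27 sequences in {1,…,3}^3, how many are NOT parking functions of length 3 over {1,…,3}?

11

#PF = (4−3)·4^(3−1) = 1 · 16 = 16
E.g. (2,2,2) → sorted (2,2,2): b_1=2>1, not a PF.
3^3 − 16 = 27 − 16 = 11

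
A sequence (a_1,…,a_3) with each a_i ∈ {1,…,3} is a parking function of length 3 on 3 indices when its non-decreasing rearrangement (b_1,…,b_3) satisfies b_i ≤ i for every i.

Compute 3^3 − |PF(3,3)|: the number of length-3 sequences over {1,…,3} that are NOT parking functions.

|PF(3,3)| = (3−3+1)·(3+1)^(3−1) = 1 · 16 = 16 (Pollak)
Check (2,3,3) → sorted (2,3,3): b_1=2>1, not a PF.
Total 27; non-PF = 27−16 = 11

11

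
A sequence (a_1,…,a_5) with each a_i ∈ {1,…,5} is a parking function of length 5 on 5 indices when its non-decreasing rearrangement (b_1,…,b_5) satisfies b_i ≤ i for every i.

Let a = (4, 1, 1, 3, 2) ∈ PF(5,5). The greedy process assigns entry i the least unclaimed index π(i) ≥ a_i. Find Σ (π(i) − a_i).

Σπ(i) = 1+…+5 = 15; Σa = 4+1+1+3+2 = 11; disp = 15−11 = 4.

4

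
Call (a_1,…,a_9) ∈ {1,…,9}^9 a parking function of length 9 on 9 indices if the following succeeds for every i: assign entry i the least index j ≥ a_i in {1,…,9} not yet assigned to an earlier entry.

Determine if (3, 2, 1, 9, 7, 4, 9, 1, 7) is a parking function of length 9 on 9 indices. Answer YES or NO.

Order a: b = (1, 1, 2, 3, 4, 7, 7, 9, 9).
  b_1=1 ≤ 1
  b_2=1 ≤ 2
  b_3=2 ≤ 3
  b_4=3 ≤ 4
  b_5=4 ≤ 5
  b_6=7 > 6
  fails at i=6 ⇒ NO

NO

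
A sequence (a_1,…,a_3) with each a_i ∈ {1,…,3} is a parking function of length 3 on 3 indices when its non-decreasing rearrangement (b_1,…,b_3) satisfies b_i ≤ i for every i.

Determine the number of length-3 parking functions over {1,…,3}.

|PF| = (4−3)·4^(3−1) = 1·16 = 16 [KW]
One tuple (1,3,1) → sorted (1,1,3): b_i ≤ i ∀i, a PF.

16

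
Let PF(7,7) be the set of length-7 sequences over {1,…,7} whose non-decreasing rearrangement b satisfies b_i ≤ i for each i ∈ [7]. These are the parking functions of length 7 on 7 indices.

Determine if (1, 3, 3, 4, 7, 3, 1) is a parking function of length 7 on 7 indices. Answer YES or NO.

Sorted: b = (1, 1, 3, 3, 3, 4, 7).
  b_1=1 ≤ 1
  b_2=1 ≤ 2
  b_3=3 ≤ 3
  b_4=3 ≤ 4
  b_5=3 ≤ 5
  b_6=4 ≤ 6
  b_7=7 ≤ 7
All bounds hold ⇒ YES

YES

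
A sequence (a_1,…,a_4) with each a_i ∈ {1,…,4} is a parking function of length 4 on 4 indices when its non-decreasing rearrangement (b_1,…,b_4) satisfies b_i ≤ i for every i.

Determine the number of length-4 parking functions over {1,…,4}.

#PF = (5−4)·5^(4−1) = 1×125 = 125
E.g. (4,3,1,2) → sorted (1,2,3,4): b_i ≤ i ∀i, a PF.

125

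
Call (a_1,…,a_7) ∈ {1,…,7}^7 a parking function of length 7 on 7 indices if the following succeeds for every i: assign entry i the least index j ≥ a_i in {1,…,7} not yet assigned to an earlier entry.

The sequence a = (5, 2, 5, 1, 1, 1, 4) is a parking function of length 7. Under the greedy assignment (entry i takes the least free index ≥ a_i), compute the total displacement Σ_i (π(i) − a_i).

9

Σπ = 7·8/2 = 28 (π permutes [7]); Σa = 5+2+5+1+1+1+4 = 19; disp = 28−19 = 9.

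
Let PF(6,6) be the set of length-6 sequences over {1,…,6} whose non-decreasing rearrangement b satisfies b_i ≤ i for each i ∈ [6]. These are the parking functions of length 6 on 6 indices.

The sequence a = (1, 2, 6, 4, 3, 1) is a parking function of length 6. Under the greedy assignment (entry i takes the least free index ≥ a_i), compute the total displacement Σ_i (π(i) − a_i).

4

Σπ(i) = 1+…+6 = 21; Σa = 1+2+6+4+3+1 = 17; disp = 21−17 = 4.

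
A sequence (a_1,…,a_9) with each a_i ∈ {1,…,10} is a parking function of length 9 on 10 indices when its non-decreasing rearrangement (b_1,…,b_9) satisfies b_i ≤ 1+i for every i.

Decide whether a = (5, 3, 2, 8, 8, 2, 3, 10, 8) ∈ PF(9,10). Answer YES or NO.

NO

Sorted: b = (2, 2, 3, 3, 5, 8, 8, 8, 10).
  b_1=2 ≤ 2
  b_2=2 ≤ 3
  b_3=3 ≤ 4
  b_4=3 ≤ 5
  b_5=5 ≤ 6
  b_6=8 > 7
  fails at i=6 ⇒ NO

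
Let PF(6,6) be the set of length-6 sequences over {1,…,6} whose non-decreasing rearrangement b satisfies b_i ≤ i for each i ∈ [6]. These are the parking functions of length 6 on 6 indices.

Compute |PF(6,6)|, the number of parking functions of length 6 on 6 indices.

16807

Count = 1·7^5 = 1×16807 = 16807 (Konheim–Weiss)
E.g. (1,5,3,2,3,5) → sorted (1,2,3,3,5,5): b_i ≤ i ∀i, a PF.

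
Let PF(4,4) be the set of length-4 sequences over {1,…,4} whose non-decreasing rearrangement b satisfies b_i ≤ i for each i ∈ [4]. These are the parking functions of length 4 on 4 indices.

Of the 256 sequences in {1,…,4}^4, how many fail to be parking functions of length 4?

131

Count = 1·5^3 = 1·125 = 125 (Konheim–Weiss)
Example (4,3,3,3) → sorted (3,3,3,4): b_1=3>1, not a PF.
4^4 − 125 = 256 − 125 = 131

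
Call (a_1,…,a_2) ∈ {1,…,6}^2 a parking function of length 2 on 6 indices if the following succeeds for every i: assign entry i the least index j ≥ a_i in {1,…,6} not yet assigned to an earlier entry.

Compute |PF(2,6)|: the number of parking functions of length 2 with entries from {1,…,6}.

35

|PF(2,6)| = (6−2+1)·(6+1)^(2−1) = 5·7 = 35 (Konheim–Weiss)
E.g. (5,6) → sorted (5,6): b_i ≤ 4+i ∀i, a PF.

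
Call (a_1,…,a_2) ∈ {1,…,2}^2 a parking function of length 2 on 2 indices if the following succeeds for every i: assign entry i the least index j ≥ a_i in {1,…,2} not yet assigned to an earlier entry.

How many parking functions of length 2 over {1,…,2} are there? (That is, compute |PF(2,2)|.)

3

|PF| = 1·3^1 = 1×3 = 3 [KW]
One tuple (1,1) → sorted (1,1): b_i ≤ i ∀i, a PF.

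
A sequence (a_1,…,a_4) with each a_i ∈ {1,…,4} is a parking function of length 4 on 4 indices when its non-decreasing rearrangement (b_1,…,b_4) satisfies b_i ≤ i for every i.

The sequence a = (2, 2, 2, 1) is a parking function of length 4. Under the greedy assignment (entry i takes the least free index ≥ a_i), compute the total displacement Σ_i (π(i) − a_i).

3

Σπ = 10 ({1..4} each once); Σa = 2+2+2+1 = 7; disp = 10−7 = 3.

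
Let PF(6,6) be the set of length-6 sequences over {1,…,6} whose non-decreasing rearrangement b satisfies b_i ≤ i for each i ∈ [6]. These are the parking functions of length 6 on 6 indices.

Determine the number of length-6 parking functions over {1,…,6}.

16807

Count = (7−6)·7^(6−1) = 1×16807 = 16807
Check (3,2,4,1,2,6) → sorted (1,2,2,3,4,6): b_i ≤ i ∀i, a PF.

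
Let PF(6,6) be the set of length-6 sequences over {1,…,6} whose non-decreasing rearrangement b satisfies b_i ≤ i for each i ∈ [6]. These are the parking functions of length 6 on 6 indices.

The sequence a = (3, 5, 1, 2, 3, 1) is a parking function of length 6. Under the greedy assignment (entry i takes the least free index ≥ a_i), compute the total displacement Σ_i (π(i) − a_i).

6

Σπ = 6·7/2 = 21 (π permutes [6]); Σa = 3+5+1+2+3+1 = 15; disp = 21−15 = 6.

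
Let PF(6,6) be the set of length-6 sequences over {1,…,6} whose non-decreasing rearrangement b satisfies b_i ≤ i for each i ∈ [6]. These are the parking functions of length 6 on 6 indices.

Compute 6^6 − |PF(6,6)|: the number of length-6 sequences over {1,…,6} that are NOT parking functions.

|PF(6,6)| = 1·7^5 = 1·16807 = 16807 [KW]
E.g. (6,3,6,5,3,3) → sorted (3,3,3,5,6,6): b_1=3>1, not a PF.
Total 46656; non-PF = 46656−16807 = 29849

29849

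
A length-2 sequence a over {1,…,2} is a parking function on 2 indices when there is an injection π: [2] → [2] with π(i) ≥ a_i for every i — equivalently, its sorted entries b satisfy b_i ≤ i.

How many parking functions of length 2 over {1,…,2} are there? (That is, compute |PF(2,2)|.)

#PF = (3−2)·3^(2−1) = 1×3 = 3 (Pollak)
One tuple (1,2) → sorted (1,2): b_i ≤ i ∀i, a PF.

3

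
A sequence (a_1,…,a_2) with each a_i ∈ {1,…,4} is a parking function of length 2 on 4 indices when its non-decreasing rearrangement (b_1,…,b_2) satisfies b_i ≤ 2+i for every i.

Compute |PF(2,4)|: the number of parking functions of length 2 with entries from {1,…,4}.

|PF(2,4)| = (4+1−2)·(4+1)^{2−1} = 3·5 = 15 (Pollak)
Check (2,2) → sorted (2,2): b_i ≤ 2+i ∀i, a PF.

15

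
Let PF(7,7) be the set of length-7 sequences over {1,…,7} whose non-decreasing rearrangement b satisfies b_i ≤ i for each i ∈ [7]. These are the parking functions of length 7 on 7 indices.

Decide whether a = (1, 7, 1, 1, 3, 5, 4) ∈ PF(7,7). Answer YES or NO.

YES

Sorted: b = (1, 1, 1, 3, 4, 5, 7).
  b_1=1 ≤ 1
  b_2=1 ≤ 2
  b_3=1 ≤ 3
  b_4=3 ≤ 4
  b_5=4 ≤ 5
  b_6=5 ≤ 6
  b_7=7 ≤ 7
All bounds hold ⇒ YES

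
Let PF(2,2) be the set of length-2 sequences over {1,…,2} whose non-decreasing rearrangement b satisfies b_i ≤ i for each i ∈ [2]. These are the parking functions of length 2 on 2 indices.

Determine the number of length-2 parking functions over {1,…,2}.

3

#PF = (2−2+1)·(2+1)^(2−1) = 1·3 = 3 [KW]
One tuple (2,1) → sorted (1,2): b_i ≤ i ∀i, a PF.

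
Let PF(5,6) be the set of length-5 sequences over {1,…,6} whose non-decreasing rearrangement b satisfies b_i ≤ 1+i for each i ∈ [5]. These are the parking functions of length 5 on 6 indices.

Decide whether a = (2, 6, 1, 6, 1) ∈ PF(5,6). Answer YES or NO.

NO

Rearranged: b = (1, 1, 2, 6, 6).
  b_1=1 ≤ 2
  b_2=1 ≤ 3
  b_3=2 ≤ 4
  b_4=6 > 5
  fails at i=4 ⇒ NO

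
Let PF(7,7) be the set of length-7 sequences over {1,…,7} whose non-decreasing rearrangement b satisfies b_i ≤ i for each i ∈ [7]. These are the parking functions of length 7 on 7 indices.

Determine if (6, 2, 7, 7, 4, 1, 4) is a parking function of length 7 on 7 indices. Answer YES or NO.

NO

Rearranged: b = (1, 2, 4, 4, 6, 7, 7).
  b_1=1 ≤ 1
  b_2=2 ≤ 2
  b_3=4 > 3
  fails at i=3 ⇒ NO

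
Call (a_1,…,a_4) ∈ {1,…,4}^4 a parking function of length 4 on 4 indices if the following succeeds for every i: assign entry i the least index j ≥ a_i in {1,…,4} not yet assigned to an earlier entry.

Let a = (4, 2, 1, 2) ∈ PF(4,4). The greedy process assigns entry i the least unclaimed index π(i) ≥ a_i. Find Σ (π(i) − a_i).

1

Σπ(i) = 1+…+4 = 10; Σa = 4+2+1+2 = 9; disp = 10−9 = 1.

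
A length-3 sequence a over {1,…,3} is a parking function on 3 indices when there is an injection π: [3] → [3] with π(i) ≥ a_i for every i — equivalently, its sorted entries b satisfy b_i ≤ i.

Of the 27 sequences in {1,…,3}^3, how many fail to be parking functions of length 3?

|PF(3,3)| = (3+1−3)·(3+1)^{3−1} = 1·16 = 16 (Pollak)
One tuple (3,3,3) → sorted (3,3,3): b_1=3>1, not a PF.
So 27 − 16 = 11 fail.

11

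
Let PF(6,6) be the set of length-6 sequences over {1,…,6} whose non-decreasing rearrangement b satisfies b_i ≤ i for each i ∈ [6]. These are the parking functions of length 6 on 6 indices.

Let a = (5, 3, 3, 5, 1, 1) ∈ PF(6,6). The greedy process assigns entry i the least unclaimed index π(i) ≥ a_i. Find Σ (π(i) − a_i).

Σπ = 6·7/2 = 21 (π permutes [6]); Σa = 5+3+3+5+1+1 = 18; disp = 21−18 = 3.

3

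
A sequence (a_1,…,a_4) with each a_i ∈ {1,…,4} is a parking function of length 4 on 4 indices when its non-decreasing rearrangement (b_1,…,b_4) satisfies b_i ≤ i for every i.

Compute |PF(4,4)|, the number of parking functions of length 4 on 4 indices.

#PF = (4−4+1)·(4+1)^(4−1) = 1×125 = 125
Example (1,4,1,3) → sorted (1,1,3,4): b_i ≤ i ∀i, a PF.

125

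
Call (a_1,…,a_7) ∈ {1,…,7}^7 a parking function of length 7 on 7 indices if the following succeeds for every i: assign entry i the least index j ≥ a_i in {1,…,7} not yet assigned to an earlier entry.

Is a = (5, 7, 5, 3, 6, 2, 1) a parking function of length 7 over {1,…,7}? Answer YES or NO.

NO

Sorted: b = (1, 2, 3, 5, 5, 6, 7).
  b_1=1 ≤ 1
  b_2=2 ≤ 2
  b_3=3 ≤ 3
  b_4=5 > 4
  fails at i=4 ⇒ NO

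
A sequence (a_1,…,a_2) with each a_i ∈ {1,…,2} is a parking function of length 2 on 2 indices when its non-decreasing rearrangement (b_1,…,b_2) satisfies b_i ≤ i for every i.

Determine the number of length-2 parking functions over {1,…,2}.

3

|PF(2,2)| = (3−2)·3^(2−1) = 1×3 = 3
One tuple (2,1) → sorted (1,2): b_i ≤ i ∀i, a PF.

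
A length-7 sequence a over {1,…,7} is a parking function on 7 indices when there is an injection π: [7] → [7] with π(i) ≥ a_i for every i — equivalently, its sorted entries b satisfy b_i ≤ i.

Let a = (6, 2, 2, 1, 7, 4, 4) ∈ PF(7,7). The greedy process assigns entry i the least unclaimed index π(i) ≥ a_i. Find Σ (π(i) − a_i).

Σπ = 7·8/2 = 28 (π permutes [7]); Σa = 6+2+2+1+7+4+4 = 26; disp = 28−26 = 2.

2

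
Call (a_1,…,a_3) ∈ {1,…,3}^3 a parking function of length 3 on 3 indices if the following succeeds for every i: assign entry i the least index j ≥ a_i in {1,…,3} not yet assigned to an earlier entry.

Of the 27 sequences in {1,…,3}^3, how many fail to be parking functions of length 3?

11

|PF(3,3)| = (3−3+1)·(3+1)^(3−1) = 1·16 = 16 (Pollak)
One tuple (3,2,2) → sorted (2,2,3): b_1=2>1, not a PF.
Total 27; non-PF = 27−16 = 11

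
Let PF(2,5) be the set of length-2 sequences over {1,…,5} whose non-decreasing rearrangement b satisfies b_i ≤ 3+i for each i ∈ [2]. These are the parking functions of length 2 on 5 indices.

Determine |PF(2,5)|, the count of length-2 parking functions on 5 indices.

24

Count = (5−2+1)·(5+1)^(2−1) = 4×6 = 24 [KW]
One tuple (5,2) → sorted (2,5): b_i ≤ 3+i ∀i, a PF.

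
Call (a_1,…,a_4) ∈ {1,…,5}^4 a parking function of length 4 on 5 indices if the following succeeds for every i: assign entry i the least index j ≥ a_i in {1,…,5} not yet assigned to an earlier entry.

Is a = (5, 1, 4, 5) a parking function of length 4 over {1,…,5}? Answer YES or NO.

NO

Sorted: b = (1, 4, 5, 5).
  b_1=1 ≤ 2
  b_2=4 > 3
  fails at i=2 ⇒ NO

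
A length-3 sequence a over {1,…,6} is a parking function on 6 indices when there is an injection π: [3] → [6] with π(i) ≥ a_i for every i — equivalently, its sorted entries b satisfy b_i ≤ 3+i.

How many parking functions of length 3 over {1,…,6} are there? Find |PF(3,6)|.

#PF = (7−3)·7^(3−1) = 4·49 = 196
One tuple (6,4,3) → sorted (3,4,6): b_i ≤ 3+i ∀i, a PF.

196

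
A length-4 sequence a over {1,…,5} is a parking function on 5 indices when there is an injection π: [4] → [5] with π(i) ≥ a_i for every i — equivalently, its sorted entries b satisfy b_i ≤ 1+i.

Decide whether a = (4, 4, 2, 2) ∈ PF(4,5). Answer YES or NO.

YES

Rearranged: b = (2, 2, 4, 4).
  b_1=2 ≤ 2
  b_2=2 ≤ 3
  b_3=4 ≤ 4
  b_4=4 ≤ 5
All bounds hold ⇒ YES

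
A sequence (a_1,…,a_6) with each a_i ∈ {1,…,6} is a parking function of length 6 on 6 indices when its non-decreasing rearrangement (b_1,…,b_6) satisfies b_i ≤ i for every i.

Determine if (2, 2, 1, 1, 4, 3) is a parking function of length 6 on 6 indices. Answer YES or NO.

Order a: b = (1, 1, 2, 2, 3, 4).
  b_1=1 ≤ 1
  b_2=1 ≤ 2
  b_3=2 ≤ 3
  b_4=2 ≤ 4
  b_5=3 ≤ 5
  b_6=4 ≤ 6
All bounds hold ⇒ YES

YES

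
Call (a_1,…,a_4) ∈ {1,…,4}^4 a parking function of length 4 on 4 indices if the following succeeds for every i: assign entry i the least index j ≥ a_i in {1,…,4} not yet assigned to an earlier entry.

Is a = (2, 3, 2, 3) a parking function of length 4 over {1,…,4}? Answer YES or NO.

NO

Order a: b = (2, 2, 3, 3).
  b_1=2 > 1
  fails at i=1 ⇒ NO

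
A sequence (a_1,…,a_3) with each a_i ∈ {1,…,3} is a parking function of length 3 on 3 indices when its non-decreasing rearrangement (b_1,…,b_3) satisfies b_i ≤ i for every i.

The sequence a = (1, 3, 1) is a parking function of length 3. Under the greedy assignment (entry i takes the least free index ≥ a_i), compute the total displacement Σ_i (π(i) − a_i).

Σπ = 6 ({1..3} each once); Σa = 1+3+1 = 5; disp = 6−5 = 1.

1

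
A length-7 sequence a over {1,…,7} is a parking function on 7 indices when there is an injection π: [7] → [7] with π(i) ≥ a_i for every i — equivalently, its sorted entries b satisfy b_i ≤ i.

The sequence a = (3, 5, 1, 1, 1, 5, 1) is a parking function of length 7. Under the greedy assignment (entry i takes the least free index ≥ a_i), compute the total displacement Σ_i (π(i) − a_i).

Σπ = 7·8/2 = 28 (π permutes [7]); Σa = 3+5+1+1+1+5+1 = 17; disp = 28−17 = 11.

11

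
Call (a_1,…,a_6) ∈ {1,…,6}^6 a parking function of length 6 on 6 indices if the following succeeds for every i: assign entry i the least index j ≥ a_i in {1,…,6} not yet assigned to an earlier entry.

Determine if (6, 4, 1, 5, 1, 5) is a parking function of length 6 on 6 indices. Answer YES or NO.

NO

Rearranged: b = (1, 1, 4, 5, 5, 6).
  b_1=1 ≤ 1
  b_2=1 ≤ 2
  b_3=4 > 3
  fails at i=3 ⇒ NO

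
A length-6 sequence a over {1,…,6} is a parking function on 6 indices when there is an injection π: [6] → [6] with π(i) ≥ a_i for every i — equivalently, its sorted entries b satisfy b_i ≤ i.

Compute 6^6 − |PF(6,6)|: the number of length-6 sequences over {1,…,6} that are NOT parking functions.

29849

Count = 1·7^5 = 1 · 16807 = 16807
Check (3,5,3,3,6,4) → sorted (3,3,3,4,5,6): b_1=3>1, not a PF.
6^6 − 16807 = 46656 − 16807 = 29849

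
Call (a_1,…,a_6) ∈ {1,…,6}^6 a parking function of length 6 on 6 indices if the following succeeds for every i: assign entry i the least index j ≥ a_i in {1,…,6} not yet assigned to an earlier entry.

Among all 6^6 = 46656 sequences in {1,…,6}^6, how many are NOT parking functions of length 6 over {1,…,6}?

29849

#PF = (7−6)·7^(6−1) = 1·16807 = 16807 [KW]
Check (4,4,6,6,6,5) → sorted (4,4,5,6,6,6): b_1=4>1, not a PF.
6^6 − 16807 = 46656 − 16807 = 29849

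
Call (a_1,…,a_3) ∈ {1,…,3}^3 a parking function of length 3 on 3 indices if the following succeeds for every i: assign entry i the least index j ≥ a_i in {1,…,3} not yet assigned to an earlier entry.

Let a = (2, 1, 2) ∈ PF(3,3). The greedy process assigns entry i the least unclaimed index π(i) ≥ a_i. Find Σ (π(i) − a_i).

Σπ(i) = 1+…+3 = 6; Σa = 2+1+2 = 5; disp = 6−5 = 1.

1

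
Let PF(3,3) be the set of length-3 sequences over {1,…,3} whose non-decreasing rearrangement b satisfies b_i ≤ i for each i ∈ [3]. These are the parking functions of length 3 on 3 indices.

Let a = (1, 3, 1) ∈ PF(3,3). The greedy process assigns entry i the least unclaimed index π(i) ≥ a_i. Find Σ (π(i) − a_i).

1

Σπ = 6 ({1..3} each once); Σa = 1+3+1 = 5; disp = 6−5 = 1.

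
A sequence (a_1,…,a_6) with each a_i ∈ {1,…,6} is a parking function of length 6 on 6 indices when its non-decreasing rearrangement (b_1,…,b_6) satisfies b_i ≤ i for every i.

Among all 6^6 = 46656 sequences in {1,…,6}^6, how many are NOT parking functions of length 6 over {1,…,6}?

|PF(6,6)| = 1·7^5 = 1×16807 = 16807
Check (6,6,1,1,5,4) → sorted (1,1,4,5,6,6): b_3=4>3, not a PF.
6^6 − 16807 = 46656 − 16807 = 29849

29849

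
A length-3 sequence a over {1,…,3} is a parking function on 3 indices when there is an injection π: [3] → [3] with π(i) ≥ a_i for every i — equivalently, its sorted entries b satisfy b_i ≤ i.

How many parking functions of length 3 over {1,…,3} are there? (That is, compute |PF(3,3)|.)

16

Count = (3+1−3)·(3+1)^{3−1} = 1×16 = 16 (Pollak)
One tuple (2,1,3) → sorted (1,2,3): b_i ≤ i ∀i, a PF.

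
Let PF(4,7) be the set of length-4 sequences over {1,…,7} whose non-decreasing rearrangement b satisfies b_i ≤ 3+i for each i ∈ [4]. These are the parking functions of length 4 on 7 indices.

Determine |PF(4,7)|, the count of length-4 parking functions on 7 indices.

2048

|PF| = (8−4)·8^(4−1) = 4×512 = 2048
One tuple (4,4,3,5) → sorted (3,4,4,5): b_i ≤ 3+i ∀i, a PF.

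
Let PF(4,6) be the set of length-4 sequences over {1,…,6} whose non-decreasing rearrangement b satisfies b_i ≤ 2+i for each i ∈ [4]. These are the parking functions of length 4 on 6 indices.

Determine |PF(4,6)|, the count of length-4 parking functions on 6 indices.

1029

|PF(4,6)| = 3·7^3 = 3 · 343 = 1029 (Konheim–Weiss)
Example (4,2,3,2) → sorted (2,2,3,4): b_i ≤ 2+i ∀i, a PF.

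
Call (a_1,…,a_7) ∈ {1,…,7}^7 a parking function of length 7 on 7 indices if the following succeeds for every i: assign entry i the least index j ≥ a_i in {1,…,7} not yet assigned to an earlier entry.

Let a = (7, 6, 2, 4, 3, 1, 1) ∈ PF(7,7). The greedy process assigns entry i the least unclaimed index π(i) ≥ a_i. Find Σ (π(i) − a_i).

Σπ = 28 ({1..7} each once); Σa = 7+6+2+4+3+1+1 = 24; disp = 28−24 = 4.

4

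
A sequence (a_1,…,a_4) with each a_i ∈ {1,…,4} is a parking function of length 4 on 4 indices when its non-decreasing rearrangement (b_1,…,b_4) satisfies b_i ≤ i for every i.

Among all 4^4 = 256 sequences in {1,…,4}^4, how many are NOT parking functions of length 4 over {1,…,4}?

131

|PF(4,4)| = (4−4+1)·(4+1)^(4−1) = 1·125 = 125 [KW]
One tuple (3,3,3,2) → sorted (2,3,3,3): b_1=2>1, not a PF.
4^4 − 125 = 256 − 125 = 131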